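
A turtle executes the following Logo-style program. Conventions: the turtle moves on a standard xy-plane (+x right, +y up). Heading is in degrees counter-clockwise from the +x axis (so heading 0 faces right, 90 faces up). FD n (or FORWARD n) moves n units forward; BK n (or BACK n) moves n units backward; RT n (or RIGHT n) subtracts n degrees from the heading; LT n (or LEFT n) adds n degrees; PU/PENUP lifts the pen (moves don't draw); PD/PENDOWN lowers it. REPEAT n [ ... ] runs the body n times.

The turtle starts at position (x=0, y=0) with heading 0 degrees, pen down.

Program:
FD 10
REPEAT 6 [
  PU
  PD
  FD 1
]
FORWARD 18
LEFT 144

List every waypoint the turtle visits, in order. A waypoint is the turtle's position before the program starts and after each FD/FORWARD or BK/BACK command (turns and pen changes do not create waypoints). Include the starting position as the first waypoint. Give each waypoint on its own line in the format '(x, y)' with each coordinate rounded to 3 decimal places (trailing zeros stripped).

Answer: (0, 0)
(10, 0)
(11, 0)
(12, 0)
(13, 0)
(14, 0)
(15, 0)
(16, 0)
(34, 0)

Derivation:
Executing turtle program step by step:
Start: pos=(0,0), heading=0, pen down
FD 10: (0,0) -> (10,0) [heading=0, draw]
REPEAT 6 [
  -- iteration 1/6 --
  PU: pen up
  PD: pen down
  FD 1: (10,0) -> (11,0) [heading=0, draw]
  -- iteration 2/6 --
  PU: pen up
  PD: pen down
  FD 1: (11,0) -> (12,0) [heading=0, draw]
  -- iteration 3/6 --
  PU: pen up
  PD: pen down
  FD 1: (12,0) -> (13,0) [heading=0, draw]
  -- iteration 4/6 --
  PU: pen up
  PD: pen down
  FD 1: (13,0) -> (14,0) [heading=0, draw]
  -- iteration 5/6 --
  PU: pen up
  PD: pen down
  FD 1: (14,0) -> (15,0) [heading=0, draw]
  -- iteration 6/6 --
  PU: pen up
  PD: pen down
  FD 1: (15,0) -> (16,0) [heading=0, draw]
]
FD 18: (16,0) -> (34,0) [heading=0, draw]
LT 144: heading 0 -> 144
Final: pos=(34,0), heading=144, 8 segment(s) drawn
Waypoints (9 total):
(0, 0)
(10, 0)
(11, 0)
(12, 0)
(13, 0)
(14, 0)
(15, 0)
(16, 0)
(34, 0)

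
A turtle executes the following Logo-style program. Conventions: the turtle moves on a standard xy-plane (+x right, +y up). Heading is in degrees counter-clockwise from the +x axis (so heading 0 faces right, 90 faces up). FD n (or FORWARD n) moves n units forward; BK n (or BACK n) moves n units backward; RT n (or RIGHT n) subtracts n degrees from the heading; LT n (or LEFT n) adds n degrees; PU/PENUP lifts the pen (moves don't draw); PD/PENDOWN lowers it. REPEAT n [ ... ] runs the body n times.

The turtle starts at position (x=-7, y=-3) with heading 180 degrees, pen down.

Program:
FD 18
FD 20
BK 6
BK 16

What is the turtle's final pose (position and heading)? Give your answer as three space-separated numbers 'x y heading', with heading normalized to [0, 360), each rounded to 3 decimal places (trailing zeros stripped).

Executing turtle program step by step:
Start: pos=(-7,-3), heading=180, pen down
FD 18: (-7,-3) -> (-25,-3) [heading=180, draw]
FD 20: (-25,-3) -> (-45,-3) [heading=180, draw]
BK 6: (-45,-3) -> (-39,-3) [heading=180, draw]
BK 16: (-39,-3) -> (-23,-3) [heading=180, draw]
Final: pos=(-23,-3), heading=180, 4 segment(s) drawn

Answer: -23 -3 180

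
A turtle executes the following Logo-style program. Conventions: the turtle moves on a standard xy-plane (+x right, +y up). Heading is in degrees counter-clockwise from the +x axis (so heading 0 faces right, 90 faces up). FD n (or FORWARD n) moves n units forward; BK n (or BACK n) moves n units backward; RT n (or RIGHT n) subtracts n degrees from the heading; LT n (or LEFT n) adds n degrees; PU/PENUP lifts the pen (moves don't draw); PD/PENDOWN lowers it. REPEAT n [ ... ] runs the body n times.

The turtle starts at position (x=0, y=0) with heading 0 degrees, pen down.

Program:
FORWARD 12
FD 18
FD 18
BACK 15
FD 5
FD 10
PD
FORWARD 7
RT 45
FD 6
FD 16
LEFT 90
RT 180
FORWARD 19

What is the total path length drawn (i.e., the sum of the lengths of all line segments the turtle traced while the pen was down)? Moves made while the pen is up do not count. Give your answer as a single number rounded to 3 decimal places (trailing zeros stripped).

Answer: 126

Derivation:
Executing turtle program step by step:
Start: pos=(0,0), heading=0, pen down
FD 12: (0,0) -> (12,0) [heading=0, draw]
FD 18: (12,0) -> (30,0) [heading=0, draw]
FD 18: (30,0) -> (48,0) [heading=0, draw]
BK 15: (48,0) -> (33,0) [heading=0, draw]
FD 5: (33,0) -> (38,0) [heading=0, draw]
FD 10: (38,0) -> (48,0) [heading=0, draw]
PD: pen down
FD 7: (48,0) -> (55,0) [heading=0, draw]
RT 45: heading 0 -> 315
FD 6: (55,0) -> (59.243,-4.243) [heading=315, draw]
FD 16: (59.243,-4.243) -> (70.556,-15.556) [heading=315, draw]
LT 90: heading 315 -> 45
RT 180: heading 45 -> 225
FD 19: (70.556,-15.556) -> (57.121,-28.991) [heading=225, draw]
Final: pos=(57.121,-28.991), heading=225, 10 segment(s) drawn

Segment lengths:
  seg 1: (0,0) -> (12,0), length = 12
  seg 2: (12,0) -> (30,0), length = 18
  seg 3: (30,0) -> (48,0), length = 18
  seg 4: (48,0) -> (33,0), length = 15
  seg 5: (33,0) -> (38,0), length = 5
  seg 6: (38,0) -> (48,0), length = 10
  seg 7: (48,0) -> (55,0), length = 7
  seg 8: (55,0) -> (59.243,-4.243), length = 6
  seg 9: (59.243,-4.243) -> (70.556,-15.556), length = 16
  seg 10: (70.556,-15.556) -> (57.121,-28.991), length = 19
Total = 126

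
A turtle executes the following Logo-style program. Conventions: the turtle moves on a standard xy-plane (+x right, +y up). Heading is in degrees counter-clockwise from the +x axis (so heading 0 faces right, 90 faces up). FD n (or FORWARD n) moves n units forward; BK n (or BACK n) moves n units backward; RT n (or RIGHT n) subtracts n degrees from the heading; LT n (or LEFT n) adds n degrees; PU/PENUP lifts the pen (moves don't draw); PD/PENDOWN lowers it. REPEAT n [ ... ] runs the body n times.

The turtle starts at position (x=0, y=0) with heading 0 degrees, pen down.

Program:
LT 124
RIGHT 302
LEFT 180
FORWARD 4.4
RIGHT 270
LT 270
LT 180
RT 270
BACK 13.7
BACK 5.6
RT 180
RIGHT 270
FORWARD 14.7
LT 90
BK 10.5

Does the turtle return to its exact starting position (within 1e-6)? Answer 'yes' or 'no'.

Executing turtle program step by step:
Start: pos=(0,0), heading=0, pen down
LT 124: heading 0 -> 124
RT 302: heading 124 -> 182
LT 180: heading 182 -> 2
FD 4.4: (0,0) -> (4.397,0.154) [heading=2, draw]
RT 270: heading 2 -> 92
LT 270: heading 92 -> 2
LT 180: heading 2 -> 182
RT 270: heading 182 -> 272
BK 13.7: (4.397,0.154) -> (3.919,13.845) [heading=272, draw]
BK 5.6: (3.919,13.845) -> (3.724,19.442) [heading=272, draw]
RT 180: heading 272 -> 92
RT 270: heading 92 -> 182
FD 14.7: (3.724,19.442) -> (-10.967,18.929) [heading=182, draw]
LT 90: heading 182 -> 272
BK 10.5: (-10.967,18.929) -> (-11.334,29.422) [heading=272, draw]
Final: pos=(-11.334,29.422), heading=272, 5 segment(s) drawn

Start position: (0, 0)
Final position: (-11.334, 29.422)
Distance = 31.53; >= 1e-6 -> NOT closed

Answer: no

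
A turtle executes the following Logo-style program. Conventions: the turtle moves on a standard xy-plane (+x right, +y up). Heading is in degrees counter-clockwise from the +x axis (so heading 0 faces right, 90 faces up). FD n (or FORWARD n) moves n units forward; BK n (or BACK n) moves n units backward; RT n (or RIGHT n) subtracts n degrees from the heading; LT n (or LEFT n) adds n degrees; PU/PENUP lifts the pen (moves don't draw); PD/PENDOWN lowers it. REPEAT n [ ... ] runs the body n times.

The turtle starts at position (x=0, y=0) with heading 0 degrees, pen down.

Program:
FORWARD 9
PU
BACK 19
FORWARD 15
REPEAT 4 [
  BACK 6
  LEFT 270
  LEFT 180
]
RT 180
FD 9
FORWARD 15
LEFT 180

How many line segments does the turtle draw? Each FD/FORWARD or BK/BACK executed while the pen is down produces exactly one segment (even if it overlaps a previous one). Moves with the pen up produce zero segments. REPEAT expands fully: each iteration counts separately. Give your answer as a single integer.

Executing turtle program step by step:
Start: pos=(0,0), heading=0, pen down
FD 9: (0,0) -> (9,0) [heading=0, draw]
PU: pen up
BK 19: (9,0) -> (-10,0) [heading=0, move]
FD 15: (-10,0) -> (5,0) [heading=0, move]
REPEAT 4 [
  -- iteration 1/4 --
  BK 6: (5,0) -> (-1,0) [heading=0, move]
  LT 270: heading 0 -> 270
  LT 180: heading 270 -> 90
  -- iteration 2/4 --
  BK 6: (-1,0) -> (-1,-6) [heading=90, move]
  LT 270: heading 90 -> 0
  LT 180: heading 0 -> 180
  -- iteration 3/4 --
  BK 6: (-1,-6) -> (5,-6) [heading=180, move]
  LT 270: heading 180 -> 90
  LT 180: heading 90 -> 270
  -- iteration 4/4 --
  BK 6: (5,-6) -> (5,0) [heading=270, move]
  LT 270: heading 270 -> 180
  LT 180: heading 180 -> 0
]
RT 180: heading 0 -> 180
FD 9: (5,0) -> (-4,0) [heading=180, move]
FD 15: (-4,0) -> (-19,0) [heading=180, move]
LT 180: heading 180 -> 0
Final: pos=(-19,0), heading=0, 1 segment(s) drawn
Segments drawn: 1

Answer: 1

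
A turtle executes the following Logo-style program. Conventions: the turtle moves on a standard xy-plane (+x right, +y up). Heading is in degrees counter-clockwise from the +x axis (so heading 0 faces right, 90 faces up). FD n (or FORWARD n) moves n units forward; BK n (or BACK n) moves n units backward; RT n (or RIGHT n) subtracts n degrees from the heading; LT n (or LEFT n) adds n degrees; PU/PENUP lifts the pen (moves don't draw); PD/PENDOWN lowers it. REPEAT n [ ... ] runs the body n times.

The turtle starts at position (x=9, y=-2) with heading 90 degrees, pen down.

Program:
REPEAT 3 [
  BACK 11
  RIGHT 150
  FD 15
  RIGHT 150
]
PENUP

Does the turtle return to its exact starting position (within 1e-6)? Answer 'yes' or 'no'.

Executing turtle program step by step:
Start: pos=(9,-2), heading=90, pen down
REPEAT 3 [
  -- iteration 1/3 --
  BK 11: (9,-2) -> (9,-13) [heading=90, draw]
  RT 150: heading 90 -> 300
  FD 15: (9,-13) -> (16.5,-25.99) [heading=300, draw]
  RT 150: heading 300 -> 150
  -- iteration 2/3 --
  BK 11: (16.5,-25.99) -> (26.026,-31.49) [heading=150, draw]
  RT 150: heading 150 -> 0
  FD 15: (26.026,-31.49) -> (41.026,-31.49) [heading=0, draw]
  RT 150: heading 0 -> 210
  -- iteration 3/3 --
  BK 11: (41.026,-31.49) -> (50.553,-25.99) [heading=210, draw]
  RT 150: heading 210 -> 60
  FD 15: (50.553,-25.99) -> (58.053,-13) [heading=60, draw]
  RT 150: heading 60 -> 270
]
PU: pen up
Final: pos=(58.053,-13), heading=270, 6 segment(s) drawn

Start position: (9, -2)
Final position: (58.053, -13)
Distance = 50.271; >= 1e-6 -> NOT closed

Answer: no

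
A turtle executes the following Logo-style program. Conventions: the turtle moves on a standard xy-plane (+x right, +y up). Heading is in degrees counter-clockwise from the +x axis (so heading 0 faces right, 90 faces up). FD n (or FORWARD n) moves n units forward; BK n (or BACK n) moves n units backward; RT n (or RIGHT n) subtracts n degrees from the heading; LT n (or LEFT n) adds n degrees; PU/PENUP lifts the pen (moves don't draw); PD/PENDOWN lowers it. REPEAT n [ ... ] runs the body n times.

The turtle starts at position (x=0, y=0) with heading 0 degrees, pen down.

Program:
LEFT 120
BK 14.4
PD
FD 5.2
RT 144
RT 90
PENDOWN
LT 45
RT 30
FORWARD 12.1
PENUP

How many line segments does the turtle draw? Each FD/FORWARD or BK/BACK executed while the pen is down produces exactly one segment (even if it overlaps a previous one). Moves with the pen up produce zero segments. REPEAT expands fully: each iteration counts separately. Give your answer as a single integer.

Executing turtle program step by step:
Start: pos=(0,0), heading=0, pen down
LT 120: heading 0 -> 120
BK 14.4: (0,0) -> (7.2,-12.471) [heading=120, draw]
PD: pen down
FD 5.2: (7.2,-12.471) -> (4.6,-7.967) [heading=120, draw]
RT 144: heading 120 -> 336
RT 90: heading 336 -> 246
PD: pen down
LT 45: heading 246 -> 291
RT 30: heading 291 -> 261
FD 12.1: (4.6,-7.967) -> (2.707,-19.918) [heading=261, draw]
PU: pen up
Final: pos=(2.707,-19.918), heading=261, 3 segment(s) drawn
Segments drawn: 3

Answer: 3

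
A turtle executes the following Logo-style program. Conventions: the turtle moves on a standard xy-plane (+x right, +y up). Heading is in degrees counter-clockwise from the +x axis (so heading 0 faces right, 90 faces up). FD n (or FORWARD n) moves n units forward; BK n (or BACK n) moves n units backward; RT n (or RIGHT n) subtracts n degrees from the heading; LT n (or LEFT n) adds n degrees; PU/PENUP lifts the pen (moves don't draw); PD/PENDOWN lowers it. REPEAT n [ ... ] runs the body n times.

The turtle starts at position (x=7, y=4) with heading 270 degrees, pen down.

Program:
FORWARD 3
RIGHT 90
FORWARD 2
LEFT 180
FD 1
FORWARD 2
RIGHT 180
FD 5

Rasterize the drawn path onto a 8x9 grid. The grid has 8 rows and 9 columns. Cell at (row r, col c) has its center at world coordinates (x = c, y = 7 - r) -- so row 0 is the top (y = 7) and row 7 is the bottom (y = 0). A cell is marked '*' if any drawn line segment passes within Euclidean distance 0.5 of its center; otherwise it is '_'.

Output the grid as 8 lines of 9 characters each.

Answer: _________
_________
_________
_______*_
_______*_
_______*_
___******
_________

Derivation:
Segment 0: (7,4) -> (7,1)
Segment 1: (7,1) -> (5,1)
Segment 2: (5,1) -> (6,1)
Segment 3: (6,1) -> (8,1)
Segment 4: (8,1) -> (3,1)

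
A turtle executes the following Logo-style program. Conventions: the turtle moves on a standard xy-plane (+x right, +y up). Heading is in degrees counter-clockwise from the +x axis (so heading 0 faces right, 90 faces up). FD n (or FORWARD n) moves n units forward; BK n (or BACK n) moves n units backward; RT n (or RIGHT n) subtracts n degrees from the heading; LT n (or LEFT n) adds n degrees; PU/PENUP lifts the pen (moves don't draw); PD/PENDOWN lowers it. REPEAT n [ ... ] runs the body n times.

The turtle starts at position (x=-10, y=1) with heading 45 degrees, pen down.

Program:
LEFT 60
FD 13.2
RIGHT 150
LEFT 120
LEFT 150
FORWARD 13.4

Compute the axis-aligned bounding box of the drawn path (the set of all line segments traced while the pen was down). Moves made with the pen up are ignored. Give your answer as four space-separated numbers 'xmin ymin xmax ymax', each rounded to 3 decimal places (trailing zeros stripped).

Executing turtle program step by step:
Start: pos=(-10,1), heading=45, pen down
LT 60: heading 45 -> 105
FD 13.2: (-10,1) -> (-13.416,13.75) [heading=105, draw]
RT 150: heading 105 -> 315
LT 120: heading 315 -> 75
LT 150: heading 75 -> 225
FD 13.4: (-13.416,13.75) -> (-22.892,4.275) [heading=225, draw]
Final: pos=(-22.892,4.275), heading=225, 2 segment(s) drawn

Segment endpoints: x in {-22.892, -13.416, -10}, y in {1, 4.275, 13.75}
xmin=-22.892, ymin=1, xmax=-10, ymax=13.75

Answer: -22.892 1 -10 13.75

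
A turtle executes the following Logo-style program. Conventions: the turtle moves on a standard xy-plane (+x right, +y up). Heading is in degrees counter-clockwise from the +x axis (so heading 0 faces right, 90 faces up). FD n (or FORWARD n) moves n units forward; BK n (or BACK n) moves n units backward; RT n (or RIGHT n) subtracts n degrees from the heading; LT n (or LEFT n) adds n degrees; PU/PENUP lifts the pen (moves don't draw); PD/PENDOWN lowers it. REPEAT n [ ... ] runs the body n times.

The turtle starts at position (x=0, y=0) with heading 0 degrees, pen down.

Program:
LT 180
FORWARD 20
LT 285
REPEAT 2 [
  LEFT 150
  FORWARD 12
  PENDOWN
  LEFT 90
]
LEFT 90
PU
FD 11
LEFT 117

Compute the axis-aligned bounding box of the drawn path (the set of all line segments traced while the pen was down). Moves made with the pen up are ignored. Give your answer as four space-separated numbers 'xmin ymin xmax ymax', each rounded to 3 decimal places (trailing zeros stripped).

Executing turtle program step by step:
Start: pos=(0,0), heading=0, pen down
LT 180: heading 0 -> 180
FD 20: (0,0) -> (-20,0) [heading=180, draw]
LT 285: heading 180 -> 105
REPEAT 2 [
  -- iteration 1/2 --
  LT 150: heading 105 -> 255
  FD 12: (-20,0) -> (-23.106,-11.591) [heading=255, draw]
  PD: pen down
  LT 90: heading 255 -> 345
  -- iteration 2/2 --
  LT 150: heading 345 -> 135
  FD 12: (-23.106,-11.591) -> (-31.591,-3.106) [heading=135, draw]
  PD: pen down
  LT 90: heading 135 -> 225
]
LT 90: heading 225 -> 315
PU: pen up
FD 11: (-31.591,-3.106) -> (-23.813,-10.884) [heading=315, move]
LT 117: heading 315 -> 72
Final: pos=(-23.813,-10.884), heading=72, 3 segment(s) drawn

Segment endpoints: x in {-31.591, -23.106, -20, 0}, y in {-11.591, -3.106, 0, 0}
xmin=-31.591, ymin=-11.591, xmax=0, ymax=0

Answer: -31.591 -11.591 0 0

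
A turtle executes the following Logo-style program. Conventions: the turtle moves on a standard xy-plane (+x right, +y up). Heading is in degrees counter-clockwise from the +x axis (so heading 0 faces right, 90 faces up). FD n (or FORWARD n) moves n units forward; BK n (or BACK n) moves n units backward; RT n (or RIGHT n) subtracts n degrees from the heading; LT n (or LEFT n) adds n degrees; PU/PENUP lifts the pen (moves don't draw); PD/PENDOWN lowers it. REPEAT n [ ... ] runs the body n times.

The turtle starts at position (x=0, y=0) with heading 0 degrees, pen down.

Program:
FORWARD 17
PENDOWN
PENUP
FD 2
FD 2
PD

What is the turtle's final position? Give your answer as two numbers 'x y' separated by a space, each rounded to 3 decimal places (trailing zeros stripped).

Answer: 21 0

Derivation:
Executing turtle program step by step:
Start: pos=(0,0), heading=0, pen down
FD 17: (0,0) -> (17,0) [heading=0, draw]
PD: pen down
PU: pen up
FD 2: (17,0) -> (19,0) [heading=0, move]
FD 2: (19,0) -> (21,0) [heading=0, move]
PD: pen down
Final: pos=(21,0), heading=0, 1 segment(s) drawn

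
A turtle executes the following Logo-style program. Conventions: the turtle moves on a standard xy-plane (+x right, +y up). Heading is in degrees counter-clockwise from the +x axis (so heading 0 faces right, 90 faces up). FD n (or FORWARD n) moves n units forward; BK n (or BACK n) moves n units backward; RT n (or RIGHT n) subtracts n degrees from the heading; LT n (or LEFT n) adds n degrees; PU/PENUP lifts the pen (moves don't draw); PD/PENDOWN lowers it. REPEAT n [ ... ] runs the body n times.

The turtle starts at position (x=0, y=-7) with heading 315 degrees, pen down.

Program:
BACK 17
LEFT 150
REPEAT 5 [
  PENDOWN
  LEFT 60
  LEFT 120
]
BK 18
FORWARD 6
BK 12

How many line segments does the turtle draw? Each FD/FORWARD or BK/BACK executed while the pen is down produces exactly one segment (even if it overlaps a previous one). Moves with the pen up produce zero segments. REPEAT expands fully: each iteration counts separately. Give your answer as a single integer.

Executing turtle program step by step:
Start: pos=(0,-7), heading=315, pen down
BK 17: (0,-7) -> (-12.021,5.021) [heading=315, draw]
LT 150: heading 315 -> 105
REPEAT 5 [
  -- iteration 1/5 --
  PD: pen down
  LT 60: heading 105 -> 165
  LT 120: heading 165 -> 285
  -- iteration 2/5 --
  PD: pen down
  LT 60: heading 285 -> 345
  LT 120: heading 345 -> 105
  -- iteration 3/5 --
  PD: pen down
  LT 60: heading 105 -> 165
  LT 120: heading 165 -> 285
  -- iteration 4/5 --
  PD: pen down
  LT 60: heading 285 -> 345
  LT 120: heading 345 -> 105
  -- iteration 5/5 --
  PD: pen down
  LT 60: heading 105 -> 165
  LT 120: heading 165 -> 285
]
BK 18: (-12.021,5.021) -> (-16.68,22.407) [heading=285, draw]
FD 6: (-16.68,22.407) -> (-15.127,16.612) [heading=285, draw]
BK 12: (-15.127,16.612) -> (-18.232,28.203) [heading=285, draw]
Final: pos=(-18.232,28.203), heading=285, 4 segment(s) drawn
Segments drawn: 4

Answer: 4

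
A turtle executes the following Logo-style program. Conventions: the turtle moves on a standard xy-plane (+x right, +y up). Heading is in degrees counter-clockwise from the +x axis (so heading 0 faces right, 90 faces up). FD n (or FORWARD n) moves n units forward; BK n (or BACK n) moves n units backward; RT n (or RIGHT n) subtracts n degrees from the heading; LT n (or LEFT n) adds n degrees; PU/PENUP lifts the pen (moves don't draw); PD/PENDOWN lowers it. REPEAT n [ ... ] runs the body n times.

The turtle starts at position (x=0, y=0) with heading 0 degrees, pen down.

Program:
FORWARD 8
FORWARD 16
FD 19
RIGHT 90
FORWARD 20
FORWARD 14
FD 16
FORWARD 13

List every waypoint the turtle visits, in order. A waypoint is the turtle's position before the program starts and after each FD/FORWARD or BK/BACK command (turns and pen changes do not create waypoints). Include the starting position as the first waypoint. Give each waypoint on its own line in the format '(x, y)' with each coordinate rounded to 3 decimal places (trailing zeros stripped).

Answer: (0, 0)
(8, 0)
(24, 0)
(43, 0)
(43, -20)
(43, -34)
(43, -50)
(43, -63)

Derivation:
Executing turtle program step by step:
Start: pos=(0,0), heading=0, pen down
FD 8: (0,0) -> (8,0) [heading=0, draw]
FD 16: (8,0) -> (24,0) [heading=0, draw]
FD 19: (24,0) -> (43,0) [heading=0, draw]
RT 90: heading 0 -> 270
FD 20: (43,0) -> (43,-20) [heading=270, draw]
FD 14: (43,-20) -> (43,-34) [heading=270, draw]
FD 16: (43,-34) -> (43,-50) [heading=270, draw]
FD 13: (43,-50) -> (43,-63) [heading=270, draw]
Final: pos=(43,-63), heading=270, 7 segment(s) drawn
Waypoints (8 total):
(0, 0)
(8, 0)
(24, 0)
(43, 0)
(43, -20)
(43, -34)
(43, -50)
(43, -63)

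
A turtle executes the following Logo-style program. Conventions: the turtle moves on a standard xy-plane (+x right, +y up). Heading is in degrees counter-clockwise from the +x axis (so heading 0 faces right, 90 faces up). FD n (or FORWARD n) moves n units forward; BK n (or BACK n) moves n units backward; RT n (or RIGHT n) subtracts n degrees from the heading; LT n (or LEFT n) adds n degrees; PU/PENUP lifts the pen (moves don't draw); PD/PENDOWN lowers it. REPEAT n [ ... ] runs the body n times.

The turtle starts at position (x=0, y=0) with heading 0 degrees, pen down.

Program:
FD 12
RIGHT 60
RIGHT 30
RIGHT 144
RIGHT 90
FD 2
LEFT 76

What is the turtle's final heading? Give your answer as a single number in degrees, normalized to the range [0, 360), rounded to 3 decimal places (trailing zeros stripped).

Executing turtle program step by step:
Start: pos=(0,0), heading=0, pen down
FD 12: (0,0) -> (12,0) [heading=0, draw]
RT 60: heading 0 -> 300
RT 30: heading 300 -> 270
RT 144: heading 270 -> 126
RT 90: heading 126 -> 36
FD 2: (12,0) -> (13.618,1.176) [heading=36, draw]
LT 76: heading 36 -> 112
Final: pos=(13.618,1.176), heading=112, 2 segment(s) drawn

Answer: 112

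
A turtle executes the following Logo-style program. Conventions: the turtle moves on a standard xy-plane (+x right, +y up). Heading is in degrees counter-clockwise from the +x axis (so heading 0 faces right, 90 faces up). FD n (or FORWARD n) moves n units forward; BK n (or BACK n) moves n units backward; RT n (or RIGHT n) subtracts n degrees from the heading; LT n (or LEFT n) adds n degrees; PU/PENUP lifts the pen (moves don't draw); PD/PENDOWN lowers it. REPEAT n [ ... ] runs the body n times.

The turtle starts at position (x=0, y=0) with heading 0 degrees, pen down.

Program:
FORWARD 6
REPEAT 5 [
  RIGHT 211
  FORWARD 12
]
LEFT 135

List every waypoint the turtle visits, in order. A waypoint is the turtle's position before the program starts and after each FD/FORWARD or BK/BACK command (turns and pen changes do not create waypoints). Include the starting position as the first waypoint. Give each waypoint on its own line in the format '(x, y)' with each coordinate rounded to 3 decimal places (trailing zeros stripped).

Executing turtle program step by step:
Start: pos=(0,0), heading=0, pen down
FD 6: (0,0) -> (6,0) [heading=0, draw]
REPEAT 5 [
  -- iteration 1/5 --
  RT 211: heading 0 -> 149
  FD 12: (6,0) -> (-4.286,6.18) [heading=149, draw]
  -- iteration 2/5 --
  RT 211: heading 149 -> 298
  FD 12: (-4.286,6.18) -> (1.348,-4.415) [heading=298, draw]
  -- iteration 3/5 --
  RT 211: heading 298 -> 87
  FD 12: (1.348,-4.415) -> (1.976,7.569) [heading=87, draw]
  -- iteration 4/5 --
  RT 211: heading 87 -> 236
  FD 12: (1.976,7.569) -> (-4.735,-2.38) [heading=236, draw]
  -- iteration 5/5 --
  RT 211: heading 236 -> 25
  FD 12: (-4.735,-2.38) -> (6.141,2.692) [heading=25, draw]
]
LT 135: heading 25 -> 160
Final: pos=(6.141,2.692), heading=160, 6 segment(s) drawn
Waypoints (7 total):
(0, 0)
(6, 0)
(-4.286, 6.18)
(1.348, -4.415)
(1.976, 7.569)
(-4.735, -2.38)
(6.141, 2.692)

Answer: (0, 0)
(6, 0)
(-4.286, 6.18)
(1.348, -4.415)
(1.976, 7.569)
(-4.735, -2.38)
(6.141, 2.692)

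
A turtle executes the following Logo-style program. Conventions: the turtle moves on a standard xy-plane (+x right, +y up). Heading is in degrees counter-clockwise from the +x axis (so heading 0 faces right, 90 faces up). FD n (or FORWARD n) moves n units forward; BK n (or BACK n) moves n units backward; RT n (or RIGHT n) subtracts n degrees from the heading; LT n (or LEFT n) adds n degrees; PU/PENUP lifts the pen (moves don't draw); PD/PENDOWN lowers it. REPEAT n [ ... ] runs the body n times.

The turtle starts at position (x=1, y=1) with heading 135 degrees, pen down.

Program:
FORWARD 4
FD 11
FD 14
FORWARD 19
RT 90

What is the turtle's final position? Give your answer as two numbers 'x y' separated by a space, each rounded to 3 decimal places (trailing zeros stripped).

Answer: -32.941 34.941

Derivation:
Executing turtle program step by step:
Start: pos=(1,1), heading=135, pen down
FD 4: (1,1) -> (-1.828,3.828) [heading=135, draw]
FD 11: (-1.828,3.828) -> (-9.607,11.607) [heading=135, draw]
FD 14: (-9.607,11.607) -> (-19.506,21.506) [heading=135, draw]
FD 19: (-19.506,21.506) -> (-32.941,34.941) [heading=135, draw]
RT 90: heading 135 -> 45
Final: pos=(-32.941,34.941), heading=45, 4 segment(s) drawn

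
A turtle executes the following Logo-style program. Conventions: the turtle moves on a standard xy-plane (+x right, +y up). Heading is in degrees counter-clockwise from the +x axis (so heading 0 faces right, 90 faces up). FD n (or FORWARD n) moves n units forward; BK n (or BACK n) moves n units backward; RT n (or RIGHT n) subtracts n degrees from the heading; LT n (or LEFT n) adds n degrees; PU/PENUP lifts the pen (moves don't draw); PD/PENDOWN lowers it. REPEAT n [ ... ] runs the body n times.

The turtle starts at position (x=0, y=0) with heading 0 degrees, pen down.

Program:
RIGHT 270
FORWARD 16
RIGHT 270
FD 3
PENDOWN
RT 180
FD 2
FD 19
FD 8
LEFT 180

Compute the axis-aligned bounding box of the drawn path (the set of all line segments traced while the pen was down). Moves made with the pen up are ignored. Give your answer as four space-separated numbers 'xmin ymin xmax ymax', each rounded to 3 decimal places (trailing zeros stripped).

Answer: -3 0 26 16

Derivation:
Executing turtle program step by step:
Start: pos=(0,0), heading=0, pen down
RT 270: heading 0 -> 90
FD 16: (0,0) -> (0,16) [heading=90, draw]
RT 270: heading 90 -> 180
FD 3: (0,16) -> (-3,16) [heading=180, draw]
PD: pen down
RT 180: heading 180 -> 0
FD 2: (-3,16) -> (-1,16) [heading=0, draw]
FD 19: (-1,16) -> (18,16) [heading=0, draw]
FD 8: (18,16) -> (26,16) [heading=0, draw]
LT 180: heading 0 -> 180
Final: pos=(26,16), heading=180, 5 segment(s) drawn

Segment endpoints: x in {-3, -1, 0, 0, 18, 26}, y in {0, 16, 16, 16, 16}
xmin=-3, ymin=0, xmax=26, ymax=16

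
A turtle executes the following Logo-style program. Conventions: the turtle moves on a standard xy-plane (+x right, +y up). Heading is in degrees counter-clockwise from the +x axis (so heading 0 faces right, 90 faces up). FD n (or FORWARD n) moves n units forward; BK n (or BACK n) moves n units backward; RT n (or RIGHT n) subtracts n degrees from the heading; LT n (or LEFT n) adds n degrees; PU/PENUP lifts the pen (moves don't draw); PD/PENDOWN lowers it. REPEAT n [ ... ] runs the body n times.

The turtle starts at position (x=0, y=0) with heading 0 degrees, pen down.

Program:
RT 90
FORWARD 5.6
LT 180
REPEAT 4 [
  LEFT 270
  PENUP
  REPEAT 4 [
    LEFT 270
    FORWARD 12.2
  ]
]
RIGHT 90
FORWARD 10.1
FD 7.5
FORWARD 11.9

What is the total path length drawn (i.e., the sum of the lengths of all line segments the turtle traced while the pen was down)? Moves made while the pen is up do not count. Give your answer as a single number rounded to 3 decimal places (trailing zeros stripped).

Executing turtle program step by step:
Start: pos=(0,0), heading=0, pen down
RT 90: heading 0 -> 270
FD 5.6: (0,0) -> (0,-5.6) [heading=270, draw]
LT 180: heading 270 -> 90
REPEAT 4 [
  -- iteration 1/4 --
  LT 270: heading 90 -> 0
  PU: pen up
  REPEAT 4 [
    -- iteration 1/4 --
    LT 270: heading 0 -> 270
    FD 12.2: (0,-5.6) -> (0,-17.8) [heading=270, move]
    -- iteration 2/4 --
    LT 270: heading 270 -> 180
    FD 12.2: (0,-17.8) -> (-12.2,-17.8) [heading=180, move]
    -- iteration 3/4 --
    LT 270: heading 180 -> 90
    FD 12.2: (-12.2,-17.8) -> (-12.2,-5.6) [heading=90, move]
    -- iteration 4/4 --
    LT 270: heading 90 -> 0
    FD 12.2: (-12.2,-5.6) -> (0,-5.6) [heading=0, move]
  ]
  -- iteration 2/4 --
  LT 270: heading 0 -> 270
  PU: pen up
  REPEAT 4 [
    -- iteration 1/4 --
    LT 270: heading 270 -> 180
    FD 12.2: (0,-5.6) -> (-12.2,-5.6) [heading=180, move]
    -- iteration 2/4 --
    LT 270: heading 180 -> 90
    FD 12.2: (-12.2,-5.6) -> (-12.2,6.6) [heading=90, move]
    -- iteration 3/4 --
    LT 270: heading 90 -> 0
    FD 12.2: (-12.2,6.6) -> (0,6.6) [heading=0, move]
    -- iteration 4/4 --
    LT 270: heading 0 -> 270
    FD 12.2: (0,6.6) -> (0,-5.6) [heading=270, move]
  ]
  -- iteration 3/4 --
  LT 270: heading 270 -> 180
  PU: pen up
  REPEAT 4 [
    -- iteration 1/4 --
    LT 270: heading 180 -> 90
    FD 12.2: (0,-5.6) -> (0,6.6) [heading=90, move]
    -- iteration 2/4 --
    LT 270: heading 90 -> 0
    FD 12.2: (0,6.6) -> (12.2,6.6) [heading=0, move]
    -- iteration 3/4 --
    LT 270: heading 0 -> 270
    FD 12.2: (12.2,6.6) -> (12.2,-5.6) [heading=270, move]
    -- iteration 4/4 --
    LT 270: heading 270 -> 180
    FD 12.2: (12.2,-5.6) -> (0,-5.6) [heading=180, move]
  ]
  -- iteration 4/4 --
  LT 270: heading 180 -> 90
  PU: pen up
  REPEAT 4 [
    -- iteration 1/4 --
    LT 270: heading 90 -> 0
    FD 12.2: (0,-5.6) -> (12.2,-5.6) [heading=0, move]
    -- iteration 2/4 --
    LT 270: heading 0 -> 270
    FD 12.2: (12.2,-5.6) -> (12.2,-17.8) [heading=270, move]
    -- iteration 3/4 --
    LT 270: heading 270 -> 180
    FD 12.2: (12.2,-17.8) -> (0,-17.8) [heading=180, move]
    -- iteration 4/4 --
    LT 270: heading 180 -> 90
    FD 12.2: (0,-17.8) -> (0,-5.6) [heading=90, move]
  ]
]
RT 90: heading 90 -> 0
FD 10.1: (0,-5.6) -> (10.1,-5.6) [heading=0, move]
FD 7.5: (10.1,-5.6) -> (17.6,-5.6) [heading=0, move]
FD 11.9: (17.6,-5.6) -> (29.5,-5.6) [heading=0, move]
Final: pos=(29.5,-5.6), heading=0, 1 segment(s) drawn

Segment lengths:
  seg 1: (0,0) -> (0,-5.6), length = 5.6
Total = 5.6

Answer: 5.6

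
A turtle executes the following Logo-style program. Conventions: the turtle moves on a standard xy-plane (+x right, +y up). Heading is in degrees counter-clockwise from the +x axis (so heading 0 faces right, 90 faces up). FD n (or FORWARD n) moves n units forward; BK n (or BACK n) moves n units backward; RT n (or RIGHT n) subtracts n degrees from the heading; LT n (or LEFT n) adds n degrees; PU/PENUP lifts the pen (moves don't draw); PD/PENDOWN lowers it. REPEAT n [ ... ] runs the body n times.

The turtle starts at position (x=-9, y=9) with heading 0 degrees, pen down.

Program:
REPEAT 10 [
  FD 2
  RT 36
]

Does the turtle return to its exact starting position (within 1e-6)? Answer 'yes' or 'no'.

Executing turtle program step by step:
Start: pos=(-9,9), heading=0, pen down
REPEAT 10 [
  -- iteration 1/10 --
  FD 2: (-9,9) -> (-7,9) [heading=0, draw]
  RT 36: heading 0 -> 324
  -- iteration 2/10 --
  FD 2: (-7,9) -> (-5.382,7.824) [heading=324, draw]
  RT 36: heading 324 -> 288
  -- iteration 3/10 --
  FD 2: (-5.382,7.824) -> (-4.764,5.922) [heading=288, draw]
  RT 36: heading 288 -> 252
  -- iteration 4/10 --
  FD 2: (-4.764,5.922) -> (-5.382,4.02) [heading=252, draw]
  RT 36: heading 252 -> 216
  -- iteration 5/10 --
  FD 2: (-5.382,4.02) -> (-7,2.845) [heading=216, draw]
  RT 36: heading 216 -> 180
  -- iteration 6/10 --
  FD 2: (-7,2.845) -> (-9,2.845) [heading=180, draw]
  RT 36: heading 180 -> 144
  -- iteration 7/10 --
  FD 2: (-9,2.845) -> (-10.618,4.02) [heading=144, draw]
  RT 36: heading 144 -> 108
  -- iteration 8/10 --
  FD 2: (-10.618,4.02) -> (-11.236,5.922) [heading=108, draw]
  RT 36: heading 108 -> 72
  -- iteration 9/10 --
  FD 2: (-11.236,5.922) -> (-10.618,7.824) [heading=72, draw]
  RT 36: heading 72 -> 36
  -- iteration 10/10 --
  FD 2: (-10.618,7.824) -> (-9,9) [heading=36, draw]
  RT 36: heading 36 -> 0
]
Final: pos=(-9,9), heading=0, 10 segment(s) drawn

Start position: (-9, 9)
Final position: (-9, 9)
Distance = 0; < 1e-6 -> CLOSED

Answer: yes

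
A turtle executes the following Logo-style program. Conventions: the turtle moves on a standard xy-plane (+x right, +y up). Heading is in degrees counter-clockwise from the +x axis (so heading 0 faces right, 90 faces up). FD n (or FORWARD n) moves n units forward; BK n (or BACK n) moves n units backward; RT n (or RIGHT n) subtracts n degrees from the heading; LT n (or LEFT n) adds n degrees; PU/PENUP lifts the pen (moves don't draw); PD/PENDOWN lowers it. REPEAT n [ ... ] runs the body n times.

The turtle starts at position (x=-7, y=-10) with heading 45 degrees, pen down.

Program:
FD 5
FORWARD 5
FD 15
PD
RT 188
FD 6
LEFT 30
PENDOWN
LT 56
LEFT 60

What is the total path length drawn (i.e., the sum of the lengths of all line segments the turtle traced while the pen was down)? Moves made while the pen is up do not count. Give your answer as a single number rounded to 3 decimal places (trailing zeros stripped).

Executing turtle program step by step:
Start: pos=(-7,-10), heading=45, pen down
FD 5: (-7,-10) -> (-3.464,-6.464) [heading=45, draw]
FD 5: (-3.464,-6.464) -> (0.071,-2.929) [heading=45, draw]
FD 15: (0.071,-2.929) -> (10.678,7.678) [heading=45, draw]
PD: pen down
RT 188: heading 45 -> 217
FD 6: (10.678,7.678) -> (5.886,4.067) [heading=217, draw]
LT 30: heading 217 -> 247
PD: pen down
LT 56: heading 247 -> 303
LT 60: heading 303 -> 3
Final: pos=(5.886,4.067), heading=3, 4 segment(s) drawn

Segment lengths:
  seg 1: (-7,-10) -> (-3.464,-6.464), length = 5
  seg 2: (-3.464,-6.464) -> (0.071,-2.929), length = 5
  seg 3: (0.071,-2.929) -> (10.678,7.678), length = 15
  seg 4: (10.678,7.678) -> (5.886,4.067), length = 6
Total = 31

Answer: 31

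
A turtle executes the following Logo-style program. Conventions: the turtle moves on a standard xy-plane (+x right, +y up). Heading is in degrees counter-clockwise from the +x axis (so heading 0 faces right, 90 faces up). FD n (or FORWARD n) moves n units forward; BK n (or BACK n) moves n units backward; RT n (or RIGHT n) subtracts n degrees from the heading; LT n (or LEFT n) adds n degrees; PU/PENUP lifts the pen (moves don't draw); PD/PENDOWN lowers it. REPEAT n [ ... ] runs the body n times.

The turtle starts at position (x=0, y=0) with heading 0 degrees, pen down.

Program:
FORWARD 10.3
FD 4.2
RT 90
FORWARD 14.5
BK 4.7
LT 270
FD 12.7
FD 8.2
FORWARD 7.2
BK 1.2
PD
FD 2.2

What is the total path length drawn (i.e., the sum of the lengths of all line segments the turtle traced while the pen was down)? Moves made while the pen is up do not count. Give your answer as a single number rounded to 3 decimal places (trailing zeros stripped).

Answer: 65.2

Derivation:
Executing turtle program step by step:
Start: pos=(0,0), heading=0, pen down
FD 10.3: (0,0) -> (10.3,0) [heading=0, draw]
FD 4.2: (10.3,0) -> (14.5,0) [heading=0, draw]
RT 90: heading 0 -> 270
FD 14.5: (14.5,0) -> (14.5,-14.5) [heading=270, draw]
BK 4.7: (14.5,-14.5) -> (14.5,-9.8) [heading=270, draw]
LT 270: heading 270 -> 180
FD 12.7: (14.5,-9.8) -> (1.8,-9.8) [heading=180, draw]
FD 8.2: (1.8,-9.8) -> (-6.4,-9.8) [heading=180, draw]
FD 7.2: (-6.4,-9.8) -> (-13.6,-9.8) [heading=180, draw]
BK 1.2: (-13.6,-9.8) -> (-12.4,-9.8) [heading=180, draw]
PD: pen down
FD 2.2: (-12.4,-9.8) -> (-14.6,-9.8) [heading=180, draw]
Final: pos=(-14.6,-9.8), heading=180, 9 segment(s) drawn

Segment lengths:
  seg 1: (0,0) -> (10.3,0), length = 10.3
  seg 2: (10.3,0) -> (14.5,0), length = 4.2
  seg 3: (14.5,0) -> (14.5,-14.5), length = 14.5
  seg 4: (14.5,-14.5) -> (14.5,-9.8), length = 4.7
  seg 5: (14.5,-9.8) -> (1.8,-9.8), length = 12.7
  seg 6: (1.8,-9.8) -> (-6.4,-9.8), length = 8.2
  seg 7: (-6.4,-9.8) -> (-13.6,-9.8), length = 7.2
  seg 8: (-13.6,-9.8) -> (-12.4,-9.8), length = 1.2
  seg 9: (-12.4,-9.8) -> (-14.6,-9.8), length = 2.2
Total = 65.2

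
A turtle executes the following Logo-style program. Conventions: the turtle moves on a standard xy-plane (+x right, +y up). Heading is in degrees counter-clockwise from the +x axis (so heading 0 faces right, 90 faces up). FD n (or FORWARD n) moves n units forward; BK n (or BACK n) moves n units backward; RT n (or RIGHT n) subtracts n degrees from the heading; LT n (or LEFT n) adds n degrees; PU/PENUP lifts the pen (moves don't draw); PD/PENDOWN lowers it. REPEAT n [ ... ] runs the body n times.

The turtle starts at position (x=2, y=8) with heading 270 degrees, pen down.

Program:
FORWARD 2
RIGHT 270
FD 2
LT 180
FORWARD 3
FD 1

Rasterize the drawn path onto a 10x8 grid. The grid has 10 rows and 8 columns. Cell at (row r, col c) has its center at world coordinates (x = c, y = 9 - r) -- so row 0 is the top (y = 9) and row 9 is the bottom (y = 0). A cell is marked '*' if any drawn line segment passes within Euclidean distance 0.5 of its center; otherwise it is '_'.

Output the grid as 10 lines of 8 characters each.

Segment 0: (2,8) -> (2,6)
Segment 1: (2,6) -> (4,6)
Segment 2: (4,6) -> (1,6)
Segment 3: (1,6) -> (-0,6)

Answer: ________
__*_____
__*_____
*****___
________
________
________
________
________
________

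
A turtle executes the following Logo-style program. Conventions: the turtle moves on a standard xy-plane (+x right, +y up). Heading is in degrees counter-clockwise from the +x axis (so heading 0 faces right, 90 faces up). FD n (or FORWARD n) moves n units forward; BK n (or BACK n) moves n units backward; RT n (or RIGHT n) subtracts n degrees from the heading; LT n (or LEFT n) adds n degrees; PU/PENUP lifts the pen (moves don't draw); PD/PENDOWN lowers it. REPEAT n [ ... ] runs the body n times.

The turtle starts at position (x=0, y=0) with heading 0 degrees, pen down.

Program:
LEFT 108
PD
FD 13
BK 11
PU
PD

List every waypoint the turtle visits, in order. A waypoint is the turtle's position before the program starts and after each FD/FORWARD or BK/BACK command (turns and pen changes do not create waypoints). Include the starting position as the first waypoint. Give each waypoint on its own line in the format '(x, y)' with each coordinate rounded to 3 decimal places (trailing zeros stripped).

Executing turtle program step by step:
Start: pos=(0,0), heading=0, pen down
LT 108: heading 0 -> 108
PD: pen down
FD 13: (0,0) -> (-4.017,12.364) [heading=108, draw]
BK 11: (-4.017,12.364) -> (-0.618,1.902) [heading=108, draw]
PU: pen up
PD: pen down
Final: pos=(-0.618,1.902), heading=108, 2 segment(s) drawn
Waypoints (3 total):
(0, 0)
(-4.017, 12.364)
(-0.618, 1.902)

Answer: (0, 0)
(-4.017, 12.364)
(-0.618, 1.902)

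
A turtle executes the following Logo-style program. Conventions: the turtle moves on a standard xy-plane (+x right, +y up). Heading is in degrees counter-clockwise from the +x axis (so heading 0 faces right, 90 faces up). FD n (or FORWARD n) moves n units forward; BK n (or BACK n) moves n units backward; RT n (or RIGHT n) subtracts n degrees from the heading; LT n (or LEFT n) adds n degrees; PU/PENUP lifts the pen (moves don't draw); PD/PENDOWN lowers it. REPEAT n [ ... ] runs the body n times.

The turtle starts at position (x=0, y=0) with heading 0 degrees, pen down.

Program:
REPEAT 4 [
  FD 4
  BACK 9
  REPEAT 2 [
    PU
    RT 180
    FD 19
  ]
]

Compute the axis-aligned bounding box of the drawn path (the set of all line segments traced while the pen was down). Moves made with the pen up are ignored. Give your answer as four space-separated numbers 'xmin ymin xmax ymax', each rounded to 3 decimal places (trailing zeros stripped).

Executing turtle program step by step:
Start: pos=(0,0), heading=0, pen down
REPEAT 4 [
  -- iteration 1/4 --
  FD 4: (0,0) -> (4,0) [heading=0, draw]
  BK 9: (4,0) -> (-5,0) [heading=0, draw]
  REPEAT 2 [
    -- iteration 1/2 --
    PU: pen up
    RT 180: heading 0 -> 180
    FD 19: (-5,0) -> (-24,0) [heading=180, move]
    -- iteration 2/2 --
    PU: pen up
    RT 180: heading 180 -> 0
    FD 19: (-24,0) -> (-5,0) [heading=0, move]
  ]
  -- iteration 2/4 --
  FD 4: (-5,0) -> (-1,0) [heading=0, move]
  BK 9: (-1,0) -> (-10,0) [heading=0, move]
  REPEAT 2 [
    -- iteration 1/2 --
    PU: pen up
    RT 180: heading 0 -> 180
    FD 19: (-10,0) -> (-29,0) [heading=180, move]
    -- iteration 2/2 --
    PU: pen up
    RT 180: heading 180 -> 0
    FD 19: (-29,0) -> (-10,0) [heading=0, move]
  ]
  -- iteration 3/4 --
  FD 4: (-10,0) -> (-6,0) [heading=0, move]
  BK 9: (-6,0) -> (-15,0) [heading=0, move]
  REPEAT 2 [
    -- iteration 1/2 --
    PU: pen up
    RT 180: heading 0 -> 180
    FD 19: (-15,0) -> (-34,0) [heading=180, move]
    -- iteration 2/2 --
    PU: pen up
    RT 180: heading 180 -> 0
    FD 19: (-34,0) -> (-15,0) [heading=0, move]
  ]
  -- iteration 4/4 --
  FD 4: (-15,0) -> (-11,0) [heading=0, move]
  BK 9: (-11,0) -> (-20,0) [heading=0, move]
  REPEAT 2 [
    -- iteration 1/2 --
    PU: pen up
    RT 180: heading 0 -> 180
    FD 19: (-20,0) -> (-39,0) [heading=180, move]
    -- iteration 2/2 --
    PU: pen up
    RT 180: heading 180 -> 0
    FD 19: (-39,0) -> (-20,0) [heading=0, move]
  ]
]
Final: pos=(-20,0), heading=0, 2 segment(s) drawn

Segment endpoints: x in {-5, 0, 4}, y in {0}
xmin=-5, ymin=0, xmax=4, ymax=0

Answer: -5 0 4 0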